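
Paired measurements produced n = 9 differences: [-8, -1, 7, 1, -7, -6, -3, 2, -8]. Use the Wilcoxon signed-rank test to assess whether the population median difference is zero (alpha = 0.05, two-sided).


Step 1: Drop any zero differences (none here) and take |d_i|.
|d| = [8, 1, 7, 1, 7, 6, 3, 2, 8]
Step 2: Midrank |d_i| (ties get averaged ranks).
ranks: |8|->8.5, |1|->1.5, |7|->6.5, |1|->1.5, |7|->6.5, |6|->5, |3|->4, |2|->3, |8|->8.5
Step 3: Attach original signs; sum ranks with positive sign and with negative sign.
W+ = 6.5 + 1.5 + 3 = 11
W- = 8.5 + 1.5 + 6.5 + 5 + 4 + 8.5 = 34
(Check: W+ + W- = 45 should equal n(n+1)/2 = 45.)
Step 4: Test statistic W = min(W+, W-) = 11.
Step 5: Ties in |d|, so use the tie-corrected normal approximation.
        E[W] = n(n+1)/4 = 9*10/4 = 22.5.
        Tie groups: |d|=1 (t=2), |d|=7 (t=2), |d|=8 (t=2); sum(t^3 - t) = 18.
        Var[W] = n(n+1)(2n+1)/24 - sum(t^3-t)/48 = 1710/24 - 18/48 = 70.875.
        z = (W - E[W]) / sqrt(Var[W]) = (11 - 22.5) / 8.4187 = -1.3660.
        Two-sided p = 2*Phi(z) = 0.171938.
Step 6: alpha = 0.05. fail to reject H0.

W+ = 11, W- = 34, W = min = 11, p = 0.171938, fail to reject H0.


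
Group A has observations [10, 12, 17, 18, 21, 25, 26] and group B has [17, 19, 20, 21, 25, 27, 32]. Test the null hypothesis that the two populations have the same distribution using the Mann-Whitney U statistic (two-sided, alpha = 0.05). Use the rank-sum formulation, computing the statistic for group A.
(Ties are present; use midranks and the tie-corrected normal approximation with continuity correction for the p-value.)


Step 1: Combine and sort all 14 observations; assign midranks.
sorted (value, group): (10,X), (12,X), (17,X), (17,Y), (18,X), (19,Y), (20,Y), (21,X), (21,Y), (25,X), (25,Y), (26,X), (27,Y), (32,Y)
ranks: 10->1, 12->2, 17->3.5, 17->3.5, 18->5, 19->6, 20->7, 21->8.5, 21->8.5, 25->10.5, 25->10.5, 26->12, 27->13, 32->14
Step 2: Rank sum for X: R1 = 1 + 2 + 3.5 + 5 + 8.5 + 10.5 + 12 = 42.5.
Step 3: U_X = R1 - n1(n1+1)/2 = 42.5 - 7*8/2 = 42.5 - 28 = 14.5.
       U_Y = n1*n2 - U_X = 49 - 14.5 = 34.5.
Step 4: Ties are present, so use the tie-corrected normal approximation (with continuity correction) for the p-value.
Step 5: p-value = 0.223267; compare to alpha = 0.05. fail to reject H0.

U_X = 14.5, p = 0.223267, fail to reject H0 at alpha = 0.05.


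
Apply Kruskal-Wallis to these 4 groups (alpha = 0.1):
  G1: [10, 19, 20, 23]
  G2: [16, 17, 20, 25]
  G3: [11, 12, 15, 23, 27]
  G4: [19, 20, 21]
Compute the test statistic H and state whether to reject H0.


Step 1: Combine all N = 16 observations and assign midranks.
sorted (value, group, rank): (10,G1,1), (11,G3,2), (12,G3,3), (15,G3,4), (16,G2,5), (17,G2,6), (19,G1,7.5), (19,G4,7.5), (20,G1,10), (20,G2,10), (20,G4,10), (21,G4,12), (23,G1,13.5), (23,G3,13.5), (25,G2,15), (27,G3,16)
Step 2: Sum ranks within each group.
R_1 = 32 (n_1 = 4)
R_2 = 36 (n_2 = 4)
R_3 = 38.5 (n_3 = 5)
R_4 = 29.5 (n_4 = 3)
Step 3: H = 12/(N(N+1)) * sum(R_i^2/n_i) - 3(N+1)
     = 12/(16*17) * (32^2/4 + 36^2/4 + 38.5^2/5 + 29.5^2/3) - 3*17
     = 0.044118 * 1166.53 - 51
     = 0.464706.
Step 4: Ties present; correction factor C = 1 - 36/(16^3 - 16) = 0.991176. Corrected H = 0.464706 / 0.991176 = 0.468843.
Step 5: Under H0, H ~ chi^2(3); p-value = 0.925681.
Step 6: alpha = 0.1. fail to reject H0.

H = 0.4688, df = 3, p = 0.925681, fail to reject H0.


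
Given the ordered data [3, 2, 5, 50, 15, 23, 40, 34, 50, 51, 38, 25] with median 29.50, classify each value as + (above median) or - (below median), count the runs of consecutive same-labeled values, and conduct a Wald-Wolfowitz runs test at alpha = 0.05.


Step 1: Compute median = 29.50; label A = above, B = below.
Labels in order: BBBABBAAAAAB  (n_A = 6, n_B = 6)
Step 2: Count runs R = 5.
Step 3: Under H0 (random ordering), E[R] = 2*n_A*n_B/(n_A+n_B) + 1 = 2*6*6/12 + 1 = 7.0000.
        Var[R] = 2*n_A*n_B*(2*n_A*n_B - n_A - n_B) / ((n_A+n_B)^2 * (n_A+n_B-1)) = 4320/1584 = 2.7273.
        SD[R] = 1.6514.
Step 4: Continuity-corrected z = (R + 0.5 - E[R]) / SD[R] = (5 + 0.5 - 7.0000) / 1.6514 = -0.9083.
Step 5: Two-sided p-value via normal approximation = 2*(1 - Phi(|z|)) = 0.363722.
Step 6: alpha = 0.05. fail to reject H0.

R = 5, z = -0.9083, p = 0.363722, fail to reject H0.


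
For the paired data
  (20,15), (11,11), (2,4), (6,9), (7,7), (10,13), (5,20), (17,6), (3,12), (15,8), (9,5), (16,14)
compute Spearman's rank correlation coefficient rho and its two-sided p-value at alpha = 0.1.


Step 1: Rank x and y separately (midranks; no ties here).
rank(x): 20->12, 11->8, 2->1, 6->4, 7->5, 10->7, 5->3, 17->11, 3->2, 15->9, 9->6, 16->10
rank(y): 15->11, 11->7, 4->1, 9->6, 7->4, 13->9, 20->12, 6->3, 12->8, 8->5, 5->2, 14->10
Step 2: d_i = R_x(i) - R_y(i); compute d_i^2.
  (12-11)^2=1, (8-7)^2=1, (1-1)^2=0, (4-6)^2=4, (5-4)^2=1, (7-9)^2=4, (3-12)^2=81, (11-3)^2=64, (2-8)^2=36, (9-5)^2=16, (6-2)^2=16, (10-10)^2=0
sum(d^2) = 224.
Step 3: rho = 1 - 6*224 / (12*(12^2 - 1)) = 1 - 1344/1716 = 0.216783.
Step 4: Under H0, t = rho * sqrt((n-2)/(1-rho^2)) = 0.7022 ~ t(10).
Step 5: Two-sided p-value from the t-distribution with 10 df = 0.498556.
Step 6: alpha = 0.1. fail to reject H0.

rho = 0.2168, p = 0.498556, fail to reject H0 at alpha = 0.1.


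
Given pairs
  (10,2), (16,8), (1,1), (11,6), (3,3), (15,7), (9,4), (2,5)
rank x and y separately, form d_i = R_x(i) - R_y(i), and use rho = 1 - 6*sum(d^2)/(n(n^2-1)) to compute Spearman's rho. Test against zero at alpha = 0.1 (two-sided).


Step 1: Rank x and y separately (midranks; no ties here).
rank(x): 10->5, 16->8, 1->1, 11->6, 3->3, 15->7, 9->4, 2->2
rank(y): 2->2, 8->8, 1->1, 6->6, 3->3, 7->7, 4->4, 5->5
Step 2: d_i = R_x(i) - R_y(i); compute d_i^2.
  (5-2)^2=9, (8-8)^2=0, (1-1)^2=0, (6-6)^2=0, (3-3)^2=0, (7-7)^2=0, (4-4)^2=0, (2-5)^2=9
sum(d^2) = 18.
Step 3: rho = 1 - 6*18 / (8*(8^2 - 1)) = 1 - 108/504 = 0.785714.
Step 4: Under H0, t = rho * sqrt((n-2)/(1-rho^2)) = 3.1113 ~ t(6).
Step 5: Two-sided p-value from the t-distribution with 6 df = 0.020815.
Step 6: alpha = 0.1. reject H0.

rho = 0.7857, p = 0.020815, reject H0 at alpha = 0.1.


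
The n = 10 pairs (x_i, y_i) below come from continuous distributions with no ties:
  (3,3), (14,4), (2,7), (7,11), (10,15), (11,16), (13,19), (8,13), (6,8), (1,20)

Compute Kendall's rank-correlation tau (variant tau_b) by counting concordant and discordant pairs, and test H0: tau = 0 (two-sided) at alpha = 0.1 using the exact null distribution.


Step 1: Enumerate the 45 unordered pairs (i,j) with i<j and classify each by sign(x_j-x_i) * sign(y_j-y_i).
  (1,2):dx=+11,dy=+1->C; (1,3):dx=-1,dy=+4->D; (1,4):dx=+4,dy=+8->C; (1,5):dx=+7,dy=+12->C
  (1,6):dx=+8,dy=+13->C; (1,7):dx=+10,dy=+16->C; (1,8):dx=+5,dy=+10->C; (1,9):dx=+3,dy=+5->C
  (1,10):dx=-2,dy=+17->D; (2,3):dx=-12,dy=+3->D; (2,4):dx=-7,dy=+7->D; (2,5):dx=-4,dy=+11->D
  (2,6):dx=-3,dy=+12->D; (2,7):dx=-1,dy=+15->D; (2,8):dx=-6,dy=+9->D; (2,9):dx=-8,dy=+4->D
  (2,10):dx=-13,dy=+16->D; (3,4):dx=+5,dy=+4->C; (3,5):dx=+8,dy=+8->C; (3,6):dx=+9,dy=+9->C
  (3,7):dx=+11,dy=+12->C; (3,8):dx=+6,dy=+6->C; (3,9):dx=+4,dy=+1->C; (3,10):dx=-1,dy=+13->D
  (4,5):dx=+3,dy=+4->C; (4,6):dx=+4,dy=+5->C; (4,7):dx=+6,dy=+8->C; (4,8):dx=+1,dy=+2->C
  (4,9):dx=-1,dy=-3->C; (4,10):dx=-6,dy=+9->D; (5,6):dx=+1,dy=+1->C; (5,7):dx=+3,dy=+4->C
  (5,8):dx=-2,dy=-2->C; (5,9):dx=-4,dy=-7->C; (5,10):dx=-9,dy=+5->D; (6,7):dx=+2,dy=+3->C
  (6,8):dx=-3,dy=-3->C; (6,9):dx=-5,dy=-8->C; (6,10):dx=-10,dy=+4->D; (7,8):dx=-5,dy=-6->C
  (7,9):dx=-7,dy=-11->C; (7,10):dx=-12,dy=+1->D; (8,9):dx=-2,dy=-5->C; (8,10):dx=-7,dy=+7->D
  (9,10):dx=-5,dy=+12->D
Step 2: C = 28, D = 17, total pairs = 45.
Step 3: tau = (C - D)/(n(n-1)/2) = (28 - 17)/45 = 0.244444.
Step 4: Exact two-sided p-value (enumerate n! = 3628800 permutations of y under H0): p = 0.380720.
Step 5: alpha = 0.1. fail to reject H0.

tau_b = 0.2444 (C=28, D=17), p = 0.380720, fail to reject H0.


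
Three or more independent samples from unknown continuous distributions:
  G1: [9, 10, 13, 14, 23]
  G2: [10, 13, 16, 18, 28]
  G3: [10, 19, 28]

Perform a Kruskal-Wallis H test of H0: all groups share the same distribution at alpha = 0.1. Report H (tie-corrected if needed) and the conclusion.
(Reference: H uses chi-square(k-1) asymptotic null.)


Step 1: Combine all N = 13 observations and assign midranks.
sorted (value, group, rank): (9,G1,1), (10,G1,3), (10,G2,3), (10,G3,3), (13,G1,5.5), (13,G2,5.5), (14,G1,7), (16,G2,8), (18,G2,9), (19,G3,10), (23,G1,11), (28,G2,12.5), (28,G3,12.5)
Step 2: Sum ranks within each group.
R_1 = 27.5 (n_1 = 5)
R_2 = 38 (n_2 = 5)
R_3 = 25.5 (n_3 = 3)
Step 3: H = 12/(N(N+1)) * sum(R_i^2/n_i) - 3(N+1)
     = 12/(13*14) * (27.5^2/5 + 38^2/5 + 25.5^2/3) - 3*14
     = 0.065934 * 656.8 - 42
     = 1.305495.
Step 4: Ties present; correction factor C = 1 - 36/(13^3 - 13) = 0.983516. Corrected H = 1.305495 / 0.983516 = 1.327374.
Step 5: Under H0, H ~ chi^2(2); p-value = 0.514949.
Step 6: alpha = 0.1. fail to reject H0.

H = 1.3274, df = 2, p = 0.514949, fail to reject H0.


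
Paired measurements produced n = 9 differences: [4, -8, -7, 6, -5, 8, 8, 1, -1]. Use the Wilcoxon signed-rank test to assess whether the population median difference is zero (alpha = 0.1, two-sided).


Step 1: Drop any zero differences (none here) and take |d_i|.
|d| = [4, 8, 7, 6, 5, 8, 8, 1, 1]
Step 2: Midrank |d_i| (ties get averaged ranks).
ranks: |4|->3, |8|->8, |7|->6, |6|->5, |5|->4, |8|->8, |8|->8, |1|->1.5, |1|->1.5
Step 3: Attach original signs; sum ranks with positive sign and with negative sign.
W+ = 3 + 5 + 8 + 8 + 1.5 = 25.5
W- = 8 + 6 + 4 + 1.5 = 19.5
(Check: W+ + W- = 45 should equal n(n+1)/2 = 45.)
Step 4: Test statistic W = min(W+, W-) = 19.5.
Step 5: Ties in |d|, so use the tie-corrected normal approximation.
        E[W] = n(n+1)/4 = 9*10/4 = 22.5.
        Tie groups: |d|=1 (t=2), |d|=8 (t=3); sum(t^3 - t) = 30.
        Var[W] = n(n+1)(2n+1)/24 - sum(t^3-t)/48 = 1710/24 - 30/48 = 70.625.
        z = (W - E[W]) / sqrt(Var[W]) = (19.5 - 22.5) / 8.4039 = -0.3570.
        Two-sided p = 2*Phi(z) = 0.721108.
Step 6: alpha = 0.1. fail to reject H0.

W+ = 25.5, W- = 19.5, W = min = 19.5, p = 0.721108, fail to reject H0.


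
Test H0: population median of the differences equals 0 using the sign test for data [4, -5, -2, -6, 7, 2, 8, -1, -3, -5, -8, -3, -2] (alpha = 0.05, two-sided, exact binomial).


Step 1: Discard zero differences. Original n = 13; n_eff = number of nonzero differences = 13.
Nonzero differences (with sign): +4, -5, -2, -6, +7, +2, +8, -1, -3, -5, -8, -3, -2
Step 2: Count signs: positive = 4, negative = 9.
Step 3: Under H0: P(positive) = 0.5, so the number of positives S ~ Bin(13, 0.5).
Step 4: Two-sided exact p-value = sum of Bin(13,0.5) probabilities at or below the observed probability = 0.266846.
Step 5: alpha = 0.05. fail to reject H0.

n_eff = 13, pos = 4, neg = 9, p = 0.266846, fail to reject H0.


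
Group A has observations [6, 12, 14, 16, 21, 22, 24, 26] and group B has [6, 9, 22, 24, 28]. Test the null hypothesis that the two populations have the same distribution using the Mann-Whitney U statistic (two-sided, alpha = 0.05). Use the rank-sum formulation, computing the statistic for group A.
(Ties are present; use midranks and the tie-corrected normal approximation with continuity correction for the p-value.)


Step 1: Combine and sort all 13 observations; assign midranks.
sorted (value, group): (6,X), (6,Y), (9,Y), (12,X), (14,X), (16,X), (21,X), (22,X), (22,Y), (24,X), (24,Y), (26,X), (28,Y)
ranks: 6->1.5, 6->1.5, 9->3, 12->4, 14->5, 16->6, 21->7, 22->8.5, 22->8.5, 24->10.5, 24->10.5, 26->12, 28->13
Step 2: Rank sum for X: R1 = 1.5 + 4 + 5 + 6 + 7 + 8.5 + 10.5 + 12 = 54.5.
Step 3: U_X = R1 - n1(n1+1)/2 = 54.5 - 8*9/2 = 54.5 - 36 = 18.5.
       U_Y = n1*n2 - U_X = 40 - 18.5 = 21.5.
Step 4: Ties are present, so use the tie-corrected normal approximation (with continuity correction) for the p-value.
Step 5: p-value = 0.883138; compare to alpha = 0.05. fail to reject H0.

U_X = 18.5, p = 0.883138, fail to reject H0 at alpha = 0.05.


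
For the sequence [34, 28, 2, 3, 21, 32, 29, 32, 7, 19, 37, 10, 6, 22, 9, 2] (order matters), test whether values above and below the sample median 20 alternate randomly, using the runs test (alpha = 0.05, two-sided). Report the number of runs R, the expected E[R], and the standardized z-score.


Step 1: Compute median = 20; label A = above, B = below.
Labels in order: AABBAAAABBABBABB  (n_A = 8, n_B = 8)
Step 2: Count runs R = 8.
Step 3: Under H0 (random ordering), E[R] = 2*n_A*n_B/(n_A+n_B) + 1 = 2*8*8/16 + 1 = 9.0000.
        Var[R] = 2*n_A*n_B*(2*n_A*n_B - n_A - n_B) / ((n_A+n_B)^2 * (n_A+n_B-1)) = 14336/3840 = 3.7333.
        SD[R] = 1.9322.
Step 4: Continuity-corrected z = (R + 0.5 - E[R]) / SD[R] = (8 + 0.5 - 9.0000) / 1.9322 = -0.2588.
Step 5: Two-sided p-value via normal approximation = 2*(1 - Phi(|z|)) = 0.795809.
Step 6: alpha = 0.05. fail to reject H0.

R = 8, z = -0.2588, p = 0.795809, fail to reject H0.


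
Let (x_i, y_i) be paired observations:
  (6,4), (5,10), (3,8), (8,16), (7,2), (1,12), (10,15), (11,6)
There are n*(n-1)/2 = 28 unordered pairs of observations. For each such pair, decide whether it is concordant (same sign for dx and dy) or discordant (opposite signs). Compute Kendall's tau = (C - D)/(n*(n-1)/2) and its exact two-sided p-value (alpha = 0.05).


Step 1: Enumerate the 28 unordered pairs (i,j) with i<j and classify each by sign(x_j-x_i) * sign(y_j-y_i).
  (1,2):dx=-1,dy=+6->D; (1,3):dx=-3,dy=+4->D; (1,4):dx=+2,dy=+12->C; (1,5):dx=+1,dy=-2->D
  (1,6):dx=-5,dy=+8->D; (1,7):dx=+4,dy=+11->C; (1,8):dx=+5,dy=+2->C; (2,3):dx=-2,dy=-2->C
  (2,4):dx=+3,dy=+6->C; (2,5):dx=+2,dy=-8->D; (2,6):dx=-4,dy=+2->D; (2,7):dx=+5,dy=+5->C
  (2,8):dx=+6,dy=-4->D; (3,4):dx=+5,dy=+8->C; (3,5):dx=+4,dy=-6->D; (3,6):dx=-2,dy=+4->D
  (3,7):dx=+7,dy=+7->C; (3,8):dx=+8,dy=-2->D; (4,5):dx=-1,dy=-14->C; (4,6):dx=-7,dy=-4->C
  (4,7):dx=+2,dy=-1->D; (4,8):dx=+3,dy=-10->D; (5,6):dx=-6,dy=+10->D; (5,7):dx=+3,dy=+13->C
  (5,8):dx=+4,dy=+4->C; (6,7):dx=+9,dy=+3->C; (6,8):dx=+10,dy=-6->D; (7,8):dx=+1,dy=-9->D
Step 2: C = 13, D = 15, total pairs = 28.
Step 3: tau = (C - D)/(n(n-1)/2) = (13 - 15)/28 = -0.071429.
Step 4: Exact two-sided p-value (enumerate n! = 40320 permutations of y under H0): p = 0.904861.
Step 5: alpha = 0.05. fail to reject H0.

tau_b = -0.0714 (C=13, D=15), p = 0.904861, fail to reject H0.


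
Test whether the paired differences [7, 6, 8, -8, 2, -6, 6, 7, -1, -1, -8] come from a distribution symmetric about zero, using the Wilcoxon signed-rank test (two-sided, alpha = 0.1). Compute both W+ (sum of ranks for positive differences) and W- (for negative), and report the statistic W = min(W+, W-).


Step 1: Drop any zero differences (none here) and take |d_i|.
|d| = [7, 6, 8, 8, 2, 6, 6, 7, 1, 1, 8]
Step 2: Midrank |d_i| (ties get averaged ranks).
ranks: |7|->7.5, |6|->5, |8|->10, |8|->10, |2|->3, |6|->5, |6|->5, |7|->7.5, |1|->1.5, |1|->1.5, |8|->10
Step 3: Attach original signs; sum ranks with positive sign and with negative sign.
W+ = 7.5 + 5 + 10 + 3 + 5 + 7.5 = 38
W- = 10 + 5 + 1.5 + 1.5 + 10 = 28
(Check: W+ + W- = 66 should equal n(n+1)/2 = 66.)
Step 4: Test statistic W = min(W+, W-) = 28.
Step 5: Ties in |d|, so use the tie-corrected normal approximation.
        E[W] = n(n+1)/4 = 11*12/4 = 33.
        Tie groups: |d|=1 (t=2), |d|=6 (t=3), |d|=7 (t=2), |d|=8 (t=3); sum(t^3 - t) = 60.
        Var[W] = n(n+1)(2n+1)/24 - sum(t^3-t)/48 = 3036/24 - 60/48 = 125.25.
        z = (W - E[W]) / sqrt(Var[W]) = (28 - 33) / 11.1915 = -0.4468.
        Two-sided p = 2*Phi(z) = 0.655043.
Step 6: alpha = 0.1. fail to reject H0.

W+ = 38, W- = 28, W = min = 28, p = 0.655043, fail to reject H0.


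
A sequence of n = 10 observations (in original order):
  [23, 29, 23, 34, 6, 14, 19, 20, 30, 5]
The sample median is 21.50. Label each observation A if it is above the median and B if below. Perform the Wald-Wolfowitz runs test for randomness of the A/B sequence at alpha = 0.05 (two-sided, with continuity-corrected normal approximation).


Step 1: Compute median = 21.50; label A = above, B = below.
Labels in order: AAAABBBBAB  (n_A = 5, n_B = 5)
Step 2: Count runs R = 4.
Step 3: Under H0 (random ordering), E[R] = 2*n_A*n_B/(n_A+n_B) + 1 = 2*5*5/10 + 1 = 6.0000.
        Var[R] = 2*n_A*n_B*(2*n_A*n_B - n_A - n_B) / ((n_A+n_B)^2 * (n_A+n_B-1)) = 2000/900 = 2.2222.
        SD[R] = 1.4907.
Step 4: Continuity-corrected z = (R + 0.5 - E[R]) / SD[R] = (4 + 0.5 - 6.0000) / 1.4907 = -1.0062.
Step 5: Two-sided p-value via normal approximation = 2*(1 - Phi(|z|)) = 0.314305.
Step 6: alpha = 0.05. fail to reject H0.

R = 4, z = -1.0062, p = 0.314305, fail to reject H0.


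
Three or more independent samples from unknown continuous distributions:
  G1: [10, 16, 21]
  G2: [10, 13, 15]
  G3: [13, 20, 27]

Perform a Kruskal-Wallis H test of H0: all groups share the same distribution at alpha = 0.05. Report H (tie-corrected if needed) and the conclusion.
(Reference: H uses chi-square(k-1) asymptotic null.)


Step 1: Combine all N = 9 observations and assign midranks.
sorted (value, group, rank): (10,G1,1.5), (10,G2,1.5), (13,G2,3.5), (13,G3,3.5), (15,G2,5), (16,G1,6), (20,G3,7), (21,G1,8), (27,G3,9)
Step 2: Sum ranks within each group.
R_1 = 15.5 (n_1 = 3)
R_2 = 10 (n_2 = 3)
R_3 = 19.5 (n_3 = 3)
Step 3: H = 12/(N(N+1)) * sum(R_i^2/n_i) - 3(N+1)
     = 12/(9*10) * (15.5^2/3 + 10^2/3 + 19.5^2/3) - 3*10
     = 0.133333 * 240.167 - 30
     = 2.022222.
Step 4: Ties present; correction factor C = 1 - 12/(9^3 - 9) = 0.983333. Corrected H = 2.022222 / 0.983333 = 2.056497.
Step 5: Under H0, H ~ chi^2(2); p-value = 0.357633.
Step 6: alpha = 0.05. fail to reject H0.

H = 2.0565, df = 2, p = 0.357633, fail to reject H0.


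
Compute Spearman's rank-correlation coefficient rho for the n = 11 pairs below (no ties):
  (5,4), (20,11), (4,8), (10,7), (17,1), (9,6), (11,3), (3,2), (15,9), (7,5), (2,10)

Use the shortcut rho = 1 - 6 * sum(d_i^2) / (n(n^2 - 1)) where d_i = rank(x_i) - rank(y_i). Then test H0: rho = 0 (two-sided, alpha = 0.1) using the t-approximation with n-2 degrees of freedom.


Step 1: Rank x and y separately (midranks; no ties here).
rank(x): 5->4, 20->11, 4->3, 10->7, 17->10, 9->6, 11->8, 3->2, 15->9, 7->5, 2->1
rank(y): 4->4, 11->11, 8->8, 7->7, 1->1, 6->6, 3->3, 2->2, 9->9, 5->5, 10->10
Step 2: d_i = R_x(i) - R_y(i); compute d_i^2.
  (4-4)^2=0, (11-11)^2=0, (3-8)^2=25, (7-7)^2=0, (10-1)^2=81, (6-6)^2=0, (8-3)^2=25, (2-2)^2=0, (9-9)^2=0, (5-5)^2=0, (1-10)^2=81
sum(d^2) = 212.
Step 3: rho = 1 - 6*212 / (11*(11^2 - 1)) = 1 - 1272/1320 = 0.036364.
Step 4: Under H0, t = rho * sqrt((n-2)/(1-rho^2)) = 0.1092 ~ t(9).
Step 5: Two-sided p-value from the t-distribution with 9 df = 0.915468.
Step 6: alpha = 0.1. fail to reject H0.

rho = 0.0364, p = 0.915468, fail to reject H0 at alpha = 0.1.


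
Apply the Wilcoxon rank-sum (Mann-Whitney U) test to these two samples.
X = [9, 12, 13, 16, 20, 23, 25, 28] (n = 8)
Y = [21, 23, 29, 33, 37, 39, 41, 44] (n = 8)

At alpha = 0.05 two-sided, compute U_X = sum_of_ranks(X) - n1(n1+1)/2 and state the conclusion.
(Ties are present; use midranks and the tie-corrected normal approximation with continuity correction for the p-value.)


Step 1: Combine and sort all 16 observations; assign midranks.
sorted (value, group): (9,X), (12,X), (13,X), (16,X), (20,X), (21,Y), (23,X), (23,Y), (25,X), (28,X), (29,Y), (33,Y), (37,Y), (39,Y), (41,Y), (44,Y)
ranks: 9->1, 12->2, 13->3, 16->4, 20->5, 21->6, 23->7.5, 23->7.5, 25->9, 28->10, 29->11, 33->12, 37->13, 39->14, 41->15, 44->16
Step 2: Rank sum for X: R1 = 1 + 2 + 3 + 4 + 5 + 7.5 + 9 + 10 = 41.5.
Step 3: U_X = R1 - n1(n1+1)/2 = 41.5 - 8*9/2 = 41.5 - 36 = 5.5.
       U_Y = n1*n2 - U_X = 64 - 5.5 = 58.5.
Step 4: Ties are present, so use the tie-corrected normal approximation (with continuity correction) for the p-value.
Step 5: p-value = 0.006284; compare to alpha = 0.05. reject H0.

U_X = 5.5, p = 0.006284, reject H0 at alpha = 0.05.


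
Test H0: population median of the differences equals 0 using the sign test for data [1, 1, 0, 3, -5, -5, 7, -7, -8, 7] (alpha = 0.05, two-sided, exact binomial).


Step 1: Discard zero differences. Original n = 10; n_eff = number of nonzero differences = 9.
Nonzero differences (with sign): +1, +1, +3, -5, -5, +7, -7, -8, +7
Step 2: Count signs: positive = 5, negative = 4.
Step 3: Under H0: P(positive) = 0.5, so the number of positives S ~ Bin(9, 0.5).
Step 4: Two-sided exact p-value = sum of Bin(9,0.5) probabilities at or below the observed probability = 1.000000.
Step 5: alpha = 0.05. fail to reject H0.

n_eff = 9, pos = 5, neg = 4, p = 1.000000, fail to reject H0.


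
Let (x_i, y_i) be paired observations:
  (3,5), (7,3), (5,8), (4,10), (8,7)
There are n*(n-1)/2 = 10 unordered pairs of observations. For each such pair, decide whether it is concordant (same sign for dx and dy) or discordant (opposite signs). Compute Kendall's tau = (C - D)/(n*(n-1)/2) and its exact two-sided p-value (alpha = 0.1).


Step 1: Enumerate the 10 unordered pairs (i,j) with i<j and classify each by sign(x_j-x_i) * sign(y_j-y_i).
  (1,2):dx=+4,dy=-2->D; (1,3):dx=+2,dy=+3->C; (1,4):dx=+1,dy=+5->C; (1,5):dx=+5,dy=+2->C
  (2,3):dx=-2,dy=+5->D; (2,4):dx=-3,dy=+7->D; (2,5):dx=+1,dy=+4->C; (3,4):dx=-1,dy=+2->D
  (3,5):dx=+3,dy=-1->D; (4,5):dx=+4,dy=-3->D
Step 2: C = 4, D = 6, total pairs = 10.
Step 3: tau = (C - D)/(n(n-1)/2) = (4 - 6)/10 = -0.200000.
Step 4: Exact two-sided p-value (enumerate n! = 120 permutations of y under H0): p = 0.816667.
Step 5: alpha = 0.1. fail to reject H0.

tau_b = -0.2000 (C=4, D=6), p = 0.816667, fail to reject H0.


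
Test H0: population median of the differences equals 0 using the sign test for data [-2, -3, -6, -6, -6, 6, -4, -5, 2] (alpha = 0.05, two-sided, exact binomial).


Step 1: Discard zero differences. Original n = 9; n_eff = number of nonzero differences = 9.
Nonzero differences (with sign): -2, -3, -6, -6, -6, +6, -4, -5, +2
Step 2: Count signs: positive = 2, negative = 7.
Step 3: Under H0: P(positive) = 0.5, so the number of positives S ~ Bin(9, 0.5).
Step 4: Two-sided exact p-value = sum of Bin(9,0.5) probabilities at or below the observed probability = 0.179688.
Step 5: alpha = 0.05. fail to reject H0.

n_eff = 9, pos = 2, neg = 7, p = 0.179688, fail to reject H0.


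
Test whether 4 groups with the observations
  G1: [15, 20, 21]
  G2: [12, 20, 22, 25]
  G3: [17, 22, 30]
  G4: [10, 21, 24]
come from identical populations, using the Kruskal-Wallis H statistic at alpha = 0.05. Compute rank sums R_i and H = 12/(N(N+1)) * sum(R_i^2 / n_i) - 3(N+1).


Step 1: Combine all N = 13 observations and assign midranks.
sorted (value, group, rank): (10,G4,1), (12,G2,2), (15,G1,3), (17,G3,4), (20,G1,5.5), (20,G2,5.5), (21,G1,7.5), (21,G4,7.5), (22,G2,9.5), (22,G3,9.5), (24,G4,11), (25,G2,12), (30,G3,13)
Step 2: Sum ranks within each group.
R_1 = 16 (n_1 = 3)
R_2 = 29 (n_2 = 4)
R_3 = 26.5 (n_3 = 3)
R_4 = 19.5 (n_4 = 3)
Step 3: H = 12/(N(N+1)) * sum(R_i^2/n_i) - 3(N+1)
     = 12/(13*14) * (16^2/3 + 29^2/4 + 26.5^2/3 + 19.5^2/3) - 3*14
     = 0.065934 * 656.417 - 42
     = 1.280220.
Step 4: Ties present; correction factor C = 1 - 18/(13^3 - 13) = 0.991758. Corrected H = 1.280220 / 0.991758 = 1.290859.
Step 5: Under H0, H ~ chi^2(3); p-value = 0.731305.
Step 6: alpha = 0.05. fail to reject H0.

H = 1.2909, df = 3, p = 0.731305, fail to reject H0.


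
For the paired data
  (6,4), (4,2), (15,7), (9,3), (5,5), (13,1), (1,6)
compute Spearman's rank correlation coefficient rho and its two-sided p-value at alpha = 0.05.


Step 1: Rank x and y separately (midranks; no ties here).
rank(x): 6->4, 4->2, 15->7, 9->5, 5->3, 13->6, 1->1
rank(y): 4->4, 2->2, 7->7, 3->3, 5->5, 1->1, 6->6
Step 2: d_i = R_x(i) - R_y(i); compute d_i^2.
  (4-4)^2=0, (2-2)^2=0, (7-7)^2=0, (5-3)^2=4, (3-5)^2=4, (6-1)^2=25, (1-6)^2=25
sum(d^2) = 58.
Step 3: rho = 1 - 6*58 / (7*(7^2 - 1)) = 1 - 348/336 = -0.035714.
Step 4: Under H0, t = rho * sqrt((n-2)/(1-rho^2)) = -0.0799 ~ t(5).
Step 5: Two-sided p-value from the t-distribution with 5 df = 0.939408.
Step 6: alpha = 0.05. fail to reject H0.

rho = -0.0357, p = 0.939408, fail to reject H0 at alpha = 0.05.


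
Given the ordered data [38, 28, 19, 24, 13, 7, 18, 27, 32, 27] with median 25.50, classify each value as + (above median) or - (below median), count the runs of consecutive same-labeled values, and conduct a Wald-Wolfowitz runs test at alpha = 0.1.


Step 1: Compute median = 25.50; label A = above, B = below.
Labels in order: AABBBBBAAA  (n_A = 5, n_B = 5)
Step 2: Count runs R = 3.
Step 3: Under H0 (random ordering), E[R] = 2*n_A*n_B/(n_A+n_B) + 1 = 2*5*5/10 + 1 = 6.0000.
        Var[R] = 2*n_A*n_B*(2*n_A*n_B - n_A - n_B) / ((n_A+n_B)^2 * (n_A+n_B-1)) = 2000/900 = 2.2222.
        SD[R] = 1.4907.
Step 4: Continuity-corrected z = (R + 0.5 - E[R]) / SD[R] = (3 + 0.5 - 6.0000) / 1.4907 = -1.6771.
Step 5: Two-sided p-value via normal approximation = 2*(1 - Phi(|z|)) = 0.093533.
Step 6: alpha = 0.1. reject H0.

R = 3, z = -1.6771, p = 0.093533, reject H0.


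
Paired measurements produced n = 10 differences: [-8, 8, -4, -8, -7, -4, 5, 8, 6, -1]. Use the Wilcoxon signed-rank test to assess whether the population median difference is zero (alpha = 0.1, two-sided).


Step 1: Drop any zero differences (none here) and take |d_i|.
|d| = [8, 8, 4, 8, 7, 4, 5, 8, 6, 1]
Step 2: Midrank |d_i| (ties get averaged ranks).
ranks: |8|->8.5, |8|->8.5, |4|->2.5, |8|->8.5, |7|->6, |4|->2.5, |5|->4, |8|->8.5, |6|->5, |1|->1
Step 3: Attach original signs; sum ranks with positive sign and with negative sign.
W+ = 8.5 + 4 + 8.5 + 5 = 26
W- = 8.5 + 2.5 + 8.5 + 6 + 2.5 + 1 = 29
(Check: W+ + W- = 55 should equal n(n+1)/2 = 55.)
Step 4: Test statistic W = min(W+, W-) = 26.
Step 5: Ties in |d|, so use the tie-corrected normal approximation.
        E[W] = n(n+1)/4 = 10*11/4 = 27.5.
        Tie groups: |d|=4 (t=2), |d|=8 (t=4); sum(t^3 - t) = 66.
        Var[W] = n(n+1)(2n+1)/24 - sum(t^3-t)/48 = 2310/24 - 66/48 = 94.875.
        z = (W - E[W]) / sqrt(Var[W]) = (26 - 27.5) / 9.7404 = -0.1540.
        Two-sided p = 2*Phi(z) = 0.877611.
Step 6: alpha = 0.1. fail to reject H0.

W+ = 26, W- = 29, W = min = 26, p = 0.877611, fail to reject H0.


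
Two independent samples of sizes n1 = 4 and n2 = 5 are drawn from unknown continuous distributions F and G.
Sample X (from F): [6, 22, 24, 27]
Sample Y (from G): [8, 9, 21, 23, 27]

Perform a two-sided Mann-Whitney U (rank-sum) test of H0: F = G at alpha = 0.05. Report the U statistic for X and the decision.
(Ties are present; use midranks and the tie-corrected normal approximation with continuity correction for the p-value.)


Step 1: Combine and sort all 9 observations; assign midranks.
sorted (value, group): (6,X), (8,Y), (9,Y), (21,Y), (22,X), (23,Y), (24,X), (27,X), (27,Y)
ranks: 6->1, 8->2, 9->3, 21->4, 22->5, 23->6, 24->7, 27->8.5, 27->8.5
Step 2: Rank sum for X: R1 = 1 + 5 + 7 + 8.5 = 21.5.
Step 3: U_X = R1 - n1(n1+1)/2 = 21.5 - 4*5/2 = 21.5 - 10 = 11.5.
       U_Y = n1*n2 - U_X = 20 - 11.5 = 8.5.
Step 4: Ties are present, so use the tie-corrected normal approximation (with continuity correction) for the p-value.
Step 5: p-value = 0.805701; compare to alpha = 0.05. fail to reject H0.

U_X = 11.5, p = 0.805701, fail to reject H0 at alpha = 0.05.


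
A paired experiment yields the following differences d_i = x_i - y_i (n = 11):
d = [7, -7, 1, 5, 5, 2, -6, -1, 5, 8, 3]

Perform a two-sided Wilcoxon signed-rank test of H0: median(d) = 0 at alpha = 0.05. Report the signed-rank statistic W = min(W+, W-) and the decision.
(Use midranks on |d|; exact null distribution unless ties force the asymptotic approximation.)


Step 1: Drop any zero differences (none here) and take |d_i|.
|d| = [7, 7, 1, 5, 5, 2, 6, 1, 5, 8, 3]
Step 2: Midrank |d_i| (ties get averaged ranks).
ranks: |7|->9.5, |7|->9.5, |1|->1.5, |5|->6, |5|->6, |2|->3, |6|->8, |1|->1.5, |5|->6, |8|->11, |3|->4
Step 3: Attach original signs; sum ranks with positive sign and with negative sign.
W+ = 9.5 + 1.5 + 6 + 6 + 3 + 6 + 11 + 4 = 47
W- = 9.5 + 8 + 1.5 = 19
(Check: W+ + W- = 66 should equal n(n+1)/2 = 66.)
Step 4: Test statistic W = min(W+, W-) = 19.
Step 5: Ties in |d|, so use the tie-corrected normal approximation.
        E[W] = n(n+1)/4 = 11*12/4 = 33.
        Tie groups: |d|=1 (t=2), |d|=5 (t=3), |d|=7 (t=2); sum(t^3 - t) = 36.
        Var[W] = n(n+1)(2n+1)/24 - sum(t^3-t)/48 = 3036/24 - 36/48 = 125.75.
        z = (W - E[W]) / sqrt(Var[W]) = (19 - 33) / 11.2138 = -1.2485.
        Two-sided p = 2*Phi(z) = 0.211863.
Step 6: alpha = 0.05. fail to reject H0.

W+ = 47, W- = 19, W = min = 19, p = 0.211863, fail to reject H0.


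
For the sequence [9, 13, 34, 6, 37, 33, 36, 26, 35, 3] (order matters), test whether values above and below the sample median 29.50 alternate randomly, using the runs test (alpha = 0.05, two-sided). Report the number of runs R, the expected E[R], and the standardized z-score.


Step 1: Compute median = 29.50; label A = above, B = below.
Labels in order: BBABAAABAB  (n_A = 5, n_B = 5)
Step 2: Count runs R = 7.
Step 3: Under H0 (random ordering), E[R] = 2*n_A*n_B/(n_A+n_B) + 1 = 2*5*5/10 + 1 = 6.0000.
        Var[R] = 2*n_A*n_B*(2*n_A*n_B - n_A - n_B) / ((n_A+n_B)^2 * (n_A+n_B-1)) = 2000/900 = 2.2222.
        SD[R] = 1.4907.
Step 4: Continuity-corrected z = (R - 0.5 - E[R]) / SD[R] = (7 - 0.5 - 6.0000) / 1.4907 = 0.3354.
Step 5: Two-sided p-value via normal approximation = 2*(1 - Phi(|z|)) = 0.737316.
Step 6: alpha = 0.05. fail to reject H0.

R = 7, z = 0.3354, p = 0.737316, fail to reject H0.


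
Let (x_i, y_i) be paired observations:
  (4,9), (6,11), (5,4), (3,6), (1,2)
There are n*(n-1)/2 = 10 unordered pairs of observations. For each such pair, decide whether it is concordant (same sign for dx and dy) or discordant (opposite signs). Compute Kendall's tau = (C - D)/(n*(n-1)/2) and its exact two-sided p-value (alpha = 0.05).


Step 1: Enumerate the 10 unordered pairs (i,j) with i<j and classify each by sign(x_j-x_i) * sign(y_j-y_i).
  (1,2):dx=+2,dy=+2->C; (1,3):dx=+1,dy=-5->D; (1,4):dx=-1,dy=-3->C; (1,5):dx=-3,dy=-7->C
  (2,3):dx=-1,dy=-7->C; (2,4):dx=-3,dy=-5->C; (2,5):dx=-5,dy=-9->C; (3,4):dx=-2,dy=+2->D
  (3,5):dx=-4,dy=-2->C; (4,5):dx=-2,dy=-4->C
Step 2: C = 8, D = 2, total pairs = 10.
Step 3: tau = (C - D)/(n(n-1)/2) = (8 - 2)/10 = 0.600000.
Step 4: Exact two-sided p-value (enumerate n! = 120 permutations of y under H0): p = 0.233333.
Step 5: alpha = 0.05. fail to reject H0.

tau_b = 0.6000 (C=8, D=2), p = 0.233333, fail to reject H0.


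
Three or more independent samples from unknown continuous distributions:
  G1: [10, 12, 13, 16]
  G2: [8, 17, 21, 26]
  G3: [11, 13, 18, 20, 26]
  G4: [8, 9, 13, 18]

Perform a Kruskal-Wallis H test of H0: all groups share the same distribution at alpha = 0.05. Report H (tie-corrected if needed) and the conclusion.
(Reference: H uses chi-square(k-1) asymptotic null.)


Step 1: Combine all N = 17 observations and assign midranks.
sorted (value, group, rank): (8,G2,1.5), (8,G4,1.5), (9,G4,3), (10,G1,4), (11,G3,5), (12,G1,6), (13,G1,8), (13,G3,8), (13,G4,8), (16,G1,10), (17,G2,11), (18,G3,12.5), (18,G4,12.5), (20,G3,14), (21,G2,15), (26,G2,16.5), (26,G3,16.5)
Step 2: Sum ranks within each group.
R_1 = 28 (n_1 = 4)
R_2 = 44 (n_2 = 4)
R_3 = 56 (n_3 = 5)
R_4 = 25 (n_4 = 4)
Step 3: H = 12/(N(N+1)) * sum(R_i^2/n_i) - 3(N+1)
     = 12/(17*18) * (28^2/4 + 44^2/4 + 56^2/5 + 25^2/4) - 3*18
     = 0.039216 * 1463.45 - 54
     = 3.390196.
Step 4: Ties present; correction factor C = 1 - 42/(17^3 - 17) = 0.991422. Corrected H = 3.390196 / 0.991422 = 3.419530.
Step 5: Under H0, H ~ chi^2(3); p-value = 0.331350.
Step 6: alpha = 0.05. fail to reject H0.

H = 3.4195, df = 3, p = 0.331350, fail to reject H0.


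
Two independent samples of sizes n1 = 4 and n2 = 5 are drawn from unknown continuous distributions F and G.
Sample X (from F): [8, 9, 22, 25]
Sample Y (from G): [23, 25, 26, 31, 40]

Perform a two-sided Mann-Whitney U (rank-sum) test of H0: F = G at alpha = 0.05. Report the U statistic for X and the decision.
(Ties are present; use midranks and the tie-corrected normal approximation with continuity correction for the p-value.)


Step 1: Combine and sort all 9 observations; assign midranks.
sorted (value, group): (8,X), (9,X), (22,X), (23,Y), (25,X), (25,Y), (26,Y), (31,Y), (40,Y)
ranks: 8->1, 9->2, 22->3, 23->4, 25->5.5, 25->5.5, 26->7, 31->8, 40->9
Step 2: Rank sum for X: R1 = 1 + 2 + 3 + 5.5 = 11.5.
Step 3: U_X = R1 - n1(n1+1)/2 = 11.5 - 4*5/2 = 11.5 - 10 = 1.5.
       U_Y = n1*n2 - U_X = 20 - 1.5 = 18.5.
Step 4: Ties are present, so use the tie-corrected normal approximation (with continuity correction) for the p-value.
Step 5: p-value = 0.049090; compare to alpha = 0.05. reject H0.

U_X = 1.5, p = 0.049090, reject H0 at alpha = 0.05.


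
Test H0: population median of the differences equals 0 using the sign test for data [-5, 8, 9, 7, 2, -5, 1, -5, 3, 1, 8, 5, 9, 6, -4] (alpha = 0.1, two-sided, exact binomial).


Step 1: Discard zero differences. Original n = 15; n_eff = number of nonzero differences = 15.
Nonzero differences (with sign): -5, +8, +9, +7, +2, -5, +1, -5, +3, +1, +8, +5, +9, +6, -4
Step 2: Count signs: positive = 11, negative = 4.
Step 3: Under H0: P(positive) = 0.5, so the number of positives S ~ Bin(15, 0.5).
Step 4: Two-sided exact p-value = sum of Bin(15,0.5) probabilities at or below the observed probability = 0.118469.
Step 5: alpha = 0.1. fail to reject H0.

n_eff = 15, pos = 11, neg = 4, p = 0.118469, fail to reject H0.


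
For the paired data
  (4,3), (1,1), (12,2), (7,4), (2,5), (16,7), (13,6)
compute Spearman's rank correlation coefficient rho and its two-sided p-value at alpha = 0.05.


Step 1: Rank x and y separately (midranks; no ties here).
rank(x): 4->3, 1->1, 12->5, 7->4, 2->2, 16->7, 13->6
rank(y): 3->3, 1->1, 2->2, 4->4, 5->5, 7->7, 6->6
Step 2: d_i = R_x(i) - R_y(i); compute d_i^2.
  (3-3)^2=0, (1-1)^2=0, (5-2)^2=9, (4-4)^2=0, (2-5)^2=9, (7-7)^2=0, (6-6)^2=0
sum(d^2) = 18.
Step 3: rho = 1 - 6*18 / (7*(7^2 - 1)) = 1 - 108/336 = 0.678571.
Step 4: Under H0, t = rho * sqrt((n-2)/(1-rho^2)) = 2.0657 ~ t(5).
Step 5: Two-sided p-value from the t-distribution with 5 df = 0.093750.
Step 6: alpha = 0.05. fail to reject H0.

rho = 0.6786, p = 0.093750, fail to reject H0 at alpha = 0.05.


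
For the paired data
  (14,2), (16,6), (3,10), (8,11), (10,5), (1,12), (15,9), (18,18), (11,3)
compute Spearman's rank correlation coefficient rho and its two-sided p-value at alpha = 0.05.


Step 1: Rank x and y separately (midranks; no ties here).
rank(x): 14->6, 16->8, 3->2, 8->3, 10->4, 1->1, 15->7, 18->9, 11->5
rank(y): 2->1, 6->4, 10->6, 11->7, 5->3, 12->8, 9->5, 18->9, 3->2
Step 2: d_i = R_x(i) - R_y(i); compute d_i^2.
  (6-1)^2=25, (8-4)^2=16, (2-6)^2=16, (3-7)^2=16, (4-3)^2=1, (1-8)^2=49, (7-5)^2=4, (9-9)^2=0, (5-2)^2=9
sum(d^2) = 136.
Step 3: rho = 1 - 6*136 / (9*(9^2 - 1)) = 1 - 816/720 = -0.133333.
Step 4: Under H0, t = rho * sqrt((n-2)/(1-rho^2)) = -0.3559 ~ t(7).
Step 5: Two-sided p-value from the t-distribution with 7 df = 0.732368.
Step 6: alpha = 0.05. fail to reject H0.

rho = -0.1333, p = 0.732368, fail to reject H0 at alpha = 0.05.


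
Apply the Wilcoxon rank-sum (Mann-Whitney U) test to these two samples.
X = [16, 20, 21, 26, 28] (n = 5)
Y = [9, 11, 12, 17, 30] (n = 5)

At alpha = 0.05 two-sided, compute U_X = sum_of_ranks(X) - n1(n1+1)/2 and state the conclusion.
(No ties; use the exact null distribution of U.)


Step 1: Combine and sort all 10 observations; assign midranks.
sorted (value, group): (9,Y), (11,Y), (12,Y), (16,X), (17,Y), (20,X), (21,X), (26,X), (28,X), (30,Y)
ranks: 9->1, 11->2, 12->3, 16->4, 17->5, 20->6, 21->7, 26->8, 28->9, 30->10
Step 2: Rank sum for X: R1 = 4 + 6 + 7 + 8 + 9 = 34.
Step 3: U_X = R1 - n1(n1+1)/2 = 34 - 5*6/2 = 34 - 15 = 19.
       U_Y = n1*n2 - U_X = 25 - 19 = 6.
Step 4: No ties, so the exact null distribution of U (based on enumerating the C(10,5) = 252 equally likely rank assignments) gives the two-sided p-value.
Step 5: p-value = 0.222222; compare to alpha = 0.05. fail to reject H0.

U_X = 19, p = 0.222222, fail to reject H0 at alpha = 0.05.


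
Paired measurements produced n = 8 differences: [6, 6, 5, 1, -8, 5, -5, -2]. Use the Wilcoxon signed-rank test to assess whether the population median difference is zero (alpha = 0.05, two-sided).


Step 1: Drop any zero differences (none here) and take |d_i|.
|d| = [6, 6, 5, 1, 8, 5, 5, 2]
Step 2: Midrank |d_i| (ties get averaged ranks).
ranks: |6|->6.5, |6|->6.5, |5|->4, |1|->1, |8|->8, |5|->4, |5|->4, |2|->2
Step 3: Attach original signs; sum ranks with positive sign and with negative sign.
W+ = 6.5 + 6.5 + 4 + 1 + 4 = 22
W- = 8 + 4 + 2 = 14
(Check: W+ + W- = 36 should equal n(n+1)/2 = 36.)
Step 4: Test statistic W = min(W+, W-) = 14.
Step 5: Ties in |d|, so use the tie-corrected normal approximation.
        E[W] = n(n+1)/4 = 8*9/4 = 18.
        Tie groups: |d|=5 (t=3), |d|=6 (t=2); sum(t^3 - t) = 30.
        Var[W] = n(n+1)(2n+1)/24 - sum(t^3-t)/48 = 1224/24 - 30/48 = 50.375.
        z = (W - E[W]) / sqrt(Var[W]) = (14 - 18) / 7.0975 = -0.5636.
        Two-sided p = 2*Phi(z) = 0.573043.
Step 6: alpha = 0.05. fail to reject H0.

W+ = 22, W- = 14, W = min = 14, p = 0.573043, fail to reject H0.


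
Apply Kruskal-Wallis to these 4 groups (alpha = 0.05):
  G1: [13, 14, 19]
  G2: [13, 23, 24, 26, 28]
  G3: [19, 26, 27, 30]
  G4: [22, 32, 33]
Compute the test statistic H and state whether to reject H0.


Step 1: Combine all N = 15 observations and assign midranks.
sorted (value, group, rank): (13,G1,1.5), (13,G2,1.5), (14,G1,3), (19,G1,4.5), (19,G3,4.5), (22,G4,6), (23,G2,7), (24,G2,8), (26,G2,9.5), (26,G3,9.5), (27,G3,11), (28,G2,12), (30,G3,13), (32,G4,14), (33,G4,15)
Step 2: Sum ranks within each group.
R_1 = 9 (n_1 = 3)
R_2 = 38 (n_2 = 5)
R_3 = 38 (n_3 = 4)
R_4 = 35 (n_4 = 3)
Step 3: H = 12/(N(N+1)) * sum(R_i^2/n_i) - 3(N+1)
     = 12/(15*16) * (9^2/3 + 38^2/5 + 38^2/4 + 35^2/3) - 3*16
     = 0.050000 * 1085.13 - 48
     = 6.256667.
Step 4: Ties present; correction factor C = 1 - 18/(15^3 - 15) = 0.994643. Corrected H = 6.256667 / 0.994643 = 6.290365.
Step 5: Under H0, H ~ chi^2(3); p-value = 0.098307.
Step 6: alpha = 0.05. fail to reject H0.

H = 6.2904, df = 3, p = 0.098307, fail to reject H0.


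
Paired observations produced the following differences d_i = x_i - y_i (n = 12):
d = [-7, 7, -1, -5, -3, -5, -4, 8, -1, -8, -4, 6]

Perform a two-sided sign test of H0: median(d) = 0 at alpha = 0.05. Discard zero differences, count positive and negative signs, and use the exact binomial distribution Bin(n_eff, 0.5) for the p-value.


Step 1: Discard zero differences. Original n = 12; n_eff = number of nonzero differences = 12.
Nonzero differences (with sign): -7, +7, -1, -5, -3, -5, -4, +8, -1, -8, -4, +6
Step 2: Count signs: positive = 3, negative = 9.
Step 3: Under H0: P(positive) = 0.5, so the number of positives S ~ Bin(12, 0.5).
Step 4: Two-sided exact p-value = sum of Bin(12,0.5) probabilities at or below the observed probability = 0.145996.
Step 5: alpha = 0.05. fail to reject H0.

n_eff = 12, pos = 3, neg = 9, p = 0.145996, fail to reject H0.


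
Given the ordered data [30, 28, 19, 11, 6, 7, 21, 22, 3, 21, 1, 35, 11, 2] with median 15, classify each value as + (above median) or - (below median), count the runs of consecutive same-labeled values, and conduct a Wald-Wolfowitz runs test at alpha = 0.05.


Step 1: Compute median = 15; label A = above, B = below.
Labels in order: AAABBBAABABABB  (n_A = 7, n_B = 7)
Step 2: Count runs R = 8.
Step 3: Under H0 (random ordering), E[R] = 2*n_A*n_B/(n_A+n_B) + 1 = 2*7*7/14 + 1 = 8.0000.
        Var[R] = 2*n_A*n_B*(2*n_A*n_B - n_A - n_B) / ((n_A+n_B)^2 * (n_A+n_B-1)) = 8232/2548 = 3.2308.
        SD[R] = 1.7974.
Step 4: R = E[R], so z = 0 with no continuity correction.
Step 5: Two-sided p-value via normal approximation = 2*(1 - Phi(|z|)) = 1.000000.
Step 6: alpha = 0.05. fail to reject H0.

R = 8, z = 0.0000, p = 1.000000, fail to reject H0.


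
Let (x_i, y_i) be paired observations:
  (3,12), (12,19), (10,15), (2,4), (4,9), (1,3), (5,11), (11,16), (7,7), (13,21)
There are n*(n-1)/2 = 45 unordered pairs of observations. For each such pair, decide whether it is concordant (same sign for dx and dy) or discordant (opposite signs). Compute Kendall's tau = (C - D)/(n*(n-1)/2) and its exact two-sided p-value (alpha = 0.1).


Step 1: Enumerate the 45 unordered pairs (i,j) with i<j and classify each by sign(x_j-x_i) * sign(y_j-y_i).
  (1,2):dx=+9,dy=+7->C; (1,3):dx=+7,dy=+3->C; (1,4):dx=-1,dy=-8->C; (1,5):dx=+1,dy=-3->D
  (1,6):dx=-2,dy=-9->C; (1,7):dx=+2,dy=-1->D; (1,8):dx=+8,dy=+4->C; (1,9):dx=+4,dy=-5->D
  (1,10):dx=+10,dy=+9->C; (2,3):dx=-2,dy=-4->C; (2,4):dx=-10,dy=-15->C; (2,5):dx=-8,dy=-10->C
  (2,6):dx=-11,dy=-16->C; (2,7):dx=-7,dy=-8->C; (2,8):dx=-1,dy=-3->C; (2,9):dx=-5,dy=-12->C
  (2,10):dx=+1,dy=+2->C; (3,4):dx=-8,dy=-11->C; (3,5):dx=-6,dy=-6->C; (3,6):dx=-9,dy=-12->C
  (3,7):dx=-5,dy=-4->C; (3,8):dx=+1,dy=+1->C; (3,9):dx=-3,dy=-8->C; (3,10):dx=+3,dy=+6->C
  (4,5):dx=+2,dy=+5->C; (4,6):dx=-1,dy=-1->C; (4,7):dx=+3,dy=+7->C; (4,8):dx=+9,dy=+12->C
  (4,9):dx=+5,dy=+3->C; (4,10):dx=+11,dy=+17->C; (5,6):dx=-3,dy=-6->C; (5,7):dx=+1,dy=+2->C
  (5,8):dx=+7,dy=+7->C; (5,9):dx=+3,dy=-2->D; (5,10):dx=+9,dy=+12->C; (6,7):dx=+4,dy=+8->C
  (6,8):dx=+10,dy=+13->C; (6,9):dx=+6,dy=+4->C; (6,10):dx=+12,dy=+18->C; (7,8):dx=+6,dy=+5->C
  (7,9):dx=+2,dy=-4->D; (7,10):dx=+8,dy=+10->C; (8,9):dx=-4,dy=-9->C; (8,10):dx=+2,dy=+5->C
  (9,10):dx=+6,dy=+14->C
Step 2: C = 40, D = 5, total pairs = 45.
Step 3: tau = (C - D)/(n(n-1)/2) = (40 - 5)/45 = 0.777778.
Step 4: Exact two-sided p-value (enumerate n! = 3628800 permutations of y under H0): p = 0.000946.
Step 5: alpha = 0.1. reject H0.

tau_b = 0.7778 (C=40, D=5), p = 0.000946, reject H0.
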